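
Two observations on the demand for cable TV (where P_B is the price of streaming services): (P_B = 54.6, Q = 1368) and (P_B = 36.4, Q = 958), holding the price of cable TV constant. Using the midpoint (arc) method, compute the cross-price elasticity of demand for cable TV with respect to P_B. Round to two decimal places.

0.88

ΔQ_A = 958 − 1368 = -410; ΔP_B = 36.4 − 54.6 = -18.2.
Midpoints: Q̄_A = 1163.0, P̄_B = 45.50.
ε = (ΔQ_A/Q̄_A)/(ΔP_B/P̄_B) = (-410/1163.0)/(-18.2/45.50) ≈ 0.88.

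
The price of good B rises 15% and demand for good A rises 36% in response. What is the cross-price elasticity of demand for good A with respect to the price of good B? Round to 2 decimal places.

2.40

ε = (%ΔQ of good A) / (%ΔP of good B) = (36%) / (15%) ≈ 2.40.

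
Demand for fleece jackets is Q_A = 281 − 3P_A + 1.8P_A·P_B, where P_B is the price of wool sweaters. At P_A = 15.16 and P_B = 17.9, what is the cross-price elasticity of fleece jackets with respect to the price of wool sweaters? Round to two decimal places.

At P_A = 15.16 and P_B = 17.9: Q_A = 723.975.
∂Q_A/∂P_B = 1.8P_A = 1.8(15.16) = 27.2880.
ε = (∂Q_A/∂P_B)(P_B/Q_A) = 27.2880 × (17.9/723.975) ≈ 0.67.

0.67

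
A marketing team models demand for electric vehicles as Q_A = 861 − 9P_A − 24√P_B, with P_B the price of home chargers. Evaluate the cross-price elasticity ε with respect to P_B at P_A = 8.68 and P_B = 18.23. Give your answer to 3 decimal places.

At P_A = 8.68 and P_B = 18.23: Q_A = 680.408.
∂Q_A/∂P_B = -24/(2√P_B) = -24/(2√18.23) = -2.8105.
ε = (∂Q_A/∂P_B)(P_B/Q_A) = -2.8105 × (18.23/680.408) ≈ -0.075.

-0.075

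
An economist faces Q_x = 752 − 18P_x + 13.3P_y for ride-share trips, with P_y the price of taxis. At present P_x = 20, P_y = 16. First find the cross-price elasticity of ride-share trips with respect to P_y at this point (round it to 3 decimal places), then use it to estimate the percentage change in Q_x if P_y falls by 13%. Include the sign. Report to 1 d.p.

-4.6%

At P_x = 20, P_y = 16: Q_x = 604.8.
∂Q_x/∂P_y = 13.3.
ε = (∂Q_x/∂P_y)(P_y/Q_x) = 13.3000 × 16/604.8 ≈ 0.352.
%ΔQ_x ≈ ε × %ΔP_y = 0.352 × (-13%) = -4.6%.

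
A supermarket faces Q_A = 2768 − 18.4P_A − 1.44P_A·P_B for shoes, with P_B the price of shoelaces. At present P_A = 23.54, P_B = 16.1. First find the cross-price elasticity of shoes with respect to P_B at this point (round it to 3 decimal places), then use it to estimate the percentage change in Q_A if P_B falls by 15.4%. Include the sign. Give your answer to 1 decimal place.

At P_A = 23.54, P_B = 16.1: Q_A = 1789.113.
∂Q_A/∂P_B = -1.44P_A = -33.8976.
ε = (∂Q_A/∂P_B)(P_B/Q_A) = -33.8976 × 16.1/1789.113 ≈ -0.305.
%ΔQ_A ≈ ε × %ΔP_B = -0.305 × (-15.4%) = 4.7%.

4.7%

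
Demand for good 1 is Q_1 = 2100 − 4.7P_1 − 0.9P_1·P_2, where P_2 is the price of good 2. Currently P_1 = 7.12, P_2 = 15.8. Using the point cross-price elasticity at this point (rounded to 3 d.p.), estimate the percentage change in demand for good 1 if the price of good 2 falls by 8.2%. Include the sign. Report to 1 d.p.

At P_1 = 7.12, P_2 = 15.8: Q_1 = 1965.290.
∂Q_1/∂P_2 = -0.9P_1 = -6.4080.
ε = (∂Q_1/∂P_2)(P_2/Q_1) = -6.4080 × 15.8/1965.290 ≈ -0.052.
%ΔQ_1 ≈ ε × %ΔP_2 = -0.052 × (-8.2%) = 0.4%.

0.4%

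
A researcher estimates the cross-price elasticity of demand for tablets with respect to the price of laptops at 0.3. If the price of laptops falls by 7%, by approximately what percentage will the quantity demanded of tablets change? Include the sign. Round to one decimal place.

%ΔQ ≈ ε × %ΔP of laptops = 0.3 × (-7%) = -2.1%.

-2.1%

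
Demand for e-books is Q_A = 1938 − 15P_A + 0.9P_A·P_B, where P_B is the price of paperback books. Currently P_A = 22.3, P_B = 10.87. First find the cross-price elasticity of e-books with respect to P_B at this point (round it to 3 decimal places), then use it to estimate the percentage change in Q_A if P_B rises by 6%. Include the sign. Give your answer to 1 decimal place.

At P_A = 22.3, P_B = 10.87: Q_A = 1821.661.
∂Q_A/∂P_B = 0.9P_A = 20.0700.
ε = (∂Q_A/∂P_B)(P_B/Q_A) = 20.0700 × 10.87/1821.661 ≈ 0.120.
%ΔQ_A ≈ ε × %ΔP_B = 0.120 × (6%) = 0.7%.

0.7%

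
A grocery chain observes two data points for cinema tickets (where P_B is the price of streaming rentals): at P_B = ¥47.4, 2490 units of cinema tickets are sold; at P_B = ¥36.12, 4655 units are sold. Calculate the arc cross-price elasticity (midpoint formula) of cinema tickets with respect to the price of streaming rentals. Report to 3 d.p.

-2.244

ΔQ_A = 4655 − 2490 = 2165; ΔP_B = 36.12 − 47.4 = -11.28.
Midpoints: Q̄_A = 3572.5, P̄_B = 41.76.
ε = (ΔQ_A/Q̄_A)/(ΔP_B/P̄_B) = (2165/3572.5)/(-11.28/41.76) ≈ -2.244.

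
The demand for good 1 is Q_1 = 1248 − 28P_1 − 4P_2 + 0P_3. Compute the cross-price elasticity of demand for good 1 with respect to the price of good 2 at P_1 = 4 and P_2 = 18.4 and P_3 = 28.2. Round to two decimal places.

-0.07

At P_1 = 4 and P_2 = 18.4 and P_3 = 28.2: Q_1 = 1062.4.
∂Q_1/∂P_2 = -4.
ε = (∂Q_1/∂P_2)(P_2/Q_1) = -4 × (18.4/1062.4) ≈ -0.07.
Since ε < 0, good 1 and good 2 are complements.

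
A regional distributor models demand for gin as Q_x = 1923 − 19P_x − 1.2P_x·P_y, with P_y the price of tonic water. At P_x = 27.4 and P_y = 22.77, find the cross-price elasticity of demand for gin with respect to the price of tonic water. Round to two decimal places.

At P_x = 27.4 and P_y = 22.77: Q_x = 653.722.
∂Q_x/∂P_y = -1.2P_x = -1.2(27.4) = -32.8800.
ε = (∂Q_x/∂P_y)(P_y/Q_x) = -32.8800 × (22.77/653.722) ≈ -1.15.
ε < 0: complements.

-1.15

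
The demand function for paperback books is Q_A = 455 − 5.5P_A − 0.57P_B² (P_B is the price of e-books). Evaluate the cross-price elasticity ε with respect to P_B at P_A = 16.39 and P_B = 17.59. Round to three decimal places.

-1.871

At P_A = 16.39 and P_B = 17.59: Q_A = 188.492.
∂Q_A/∂P_B = -1.14P_B = -1.14(17.59) = -20.0526.
ε = (∂Q_A/∂P_B)(P_B/Q_A) = -20.0526 × (17.59/188.492) ≈ -1.871.
ε < 0: complements.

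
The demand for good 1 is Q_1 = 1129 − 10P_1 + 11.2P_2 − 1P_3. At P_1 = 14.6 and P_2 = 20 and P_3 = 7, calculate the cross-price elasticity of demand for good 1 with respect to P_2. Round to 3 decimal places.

At P_1 = 14.6 and P_2 = 20 and P_3 = 7: Q_1 = 1200.
∂Q_1/∂P_2 = 11.2.
ε = (∂Q_1/∂P_2)(P_2/Q_1) = 11.2 × (20/1200) ≈ 0.187.
Since ε > 0, good 1 and good 2 are substitutes.

0.187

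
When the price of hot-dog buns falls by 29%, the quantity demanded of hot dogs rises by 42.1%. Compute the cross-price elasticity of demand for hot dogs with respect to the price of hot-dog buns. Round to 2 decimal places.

ε = (%ΔQ of hot dogs) / (%ΔP of hot-dog buns) = (42.1%) / (-29%) ≈ -1.45.
Negative cross-price elasticity: complements.

-1.45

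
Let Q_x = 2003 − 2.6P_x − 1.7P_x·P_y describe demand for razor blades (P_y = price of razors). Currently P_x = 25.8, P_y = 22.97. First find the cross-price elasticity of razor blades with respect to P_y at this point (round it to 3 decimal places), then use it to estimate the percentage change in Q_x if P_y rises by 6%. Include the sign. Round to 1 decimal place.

-6.5%

At P_x = 25.8, P_y = 22.97: Q_x = 928.456.
∂Q_x/∂P_y = -1.7P_x = -43.8600.
ε = (∂Q_x/∂P_y)(P_y/Q_x) = -43.8600 × 22.97/928.456 ≈ -1.085.
%ΔQ_x ≈ ε × %ΔP_y = -1.085 × (6%) = -6.5%.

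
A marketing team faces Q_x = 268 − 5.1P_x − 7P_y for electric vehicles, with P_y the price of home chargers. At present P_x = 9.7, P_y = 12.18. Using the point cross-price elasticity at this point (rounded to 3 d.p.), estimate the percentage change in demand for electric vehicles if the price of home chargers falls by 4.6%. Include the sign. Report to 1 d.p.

2.9%

At P_x = 9.7, P_y = 12.18: Q_x = 133.27.
∂Q_x/∂P_y = -7.
ε = (∂Q_x/∂P_y)(P_y/Q_x) = -7.0000 × 12.18/133.27 ≈ -0.640.
%ΔQ_x ≈ ε × %ΔP_y = -0.640 × (-4.6%) = 2.9%.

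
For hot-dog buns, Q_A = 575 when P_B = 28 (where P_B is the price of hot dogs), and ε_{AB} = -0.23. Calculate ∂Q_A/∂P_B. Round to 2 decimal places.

-4.72

ε = (∂Q_A/∂P_B)·(P_B/Q_A) ⇒ ∂Q_A/∂P_B = ε·Q_A/P_B = -0.23 × 575/28 ≈ -4.72.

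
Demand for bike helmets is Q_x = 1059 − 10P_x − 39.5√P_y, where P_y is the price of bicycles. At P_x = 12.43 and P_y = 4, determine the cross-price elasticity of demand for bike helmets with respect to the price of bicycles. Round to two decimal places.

-0.05

At P_x = 12.43 and P_y = 4: Q_x = 855.7.
∂Q_x/∂P_y = -39.5/(2√P_y) = -39.5/(2√4) = -9.8750.
ε = (∂Q_x/∂P_y)(P_y/Q_x) = -9.8750 × (4/855.7) ≈ -0.05.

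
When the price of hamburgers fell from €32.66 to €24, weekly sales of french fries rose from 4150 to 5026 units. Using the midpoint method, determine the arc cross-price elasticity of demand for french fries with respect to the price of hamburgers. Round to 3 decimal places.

ΔQ_A = 5026 − 4150 = 876; ΔP_B = 24 − 32.66 = -8.66.
Midpoints: Q̄_A = 4588.0, P̄_B = 28.33.
ε = (ΔQ_A/Q̄_A)/(ΔP_B/P̄_B) = (876/4588.0)/(-8.66/28.33) ≈ -0.625.

-0.625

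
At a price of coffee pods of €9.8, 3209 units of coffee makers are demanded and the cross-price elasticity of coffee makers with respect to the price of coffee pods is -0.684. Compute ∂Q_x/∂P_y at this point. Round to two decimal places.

ε = (∂Q_x/∂P_y)·(P_y/Q_x) ⇒ ∂Q_x/∂P_y = ε·Q_x/P_y = -0.684 × 3209/9.8 ≈ -223.98.

-223.98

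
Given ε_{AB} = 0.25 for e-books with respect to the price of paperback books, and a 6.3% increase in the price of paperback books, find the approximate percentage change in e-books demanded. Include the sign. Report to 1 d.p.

1.6%

%ΔQ ≈ ε × %ΔP of paperback books = 0.25 × (6.3%) = 1.6%.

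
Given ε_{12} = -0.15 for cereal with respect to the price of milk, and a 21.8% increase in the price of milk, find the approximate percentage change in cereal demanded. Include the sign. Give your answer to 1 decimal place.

%ΔQ ≈ ε × %ΔP of milk = -0.15 × (21.8%) = -3.3%.

-3.3%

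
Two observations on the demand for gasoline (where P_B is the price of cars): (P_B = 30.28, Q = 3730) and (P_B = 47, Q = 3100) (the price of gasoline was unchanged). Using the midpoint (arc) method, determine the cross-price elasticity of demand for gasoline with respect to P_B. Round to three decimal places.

ΔQ_A = 3100 − 3730 = -630; ΔP_B = 47 − 30.28 = 16.72.
Midpoints: Q̄_A = 3415.0, P̄_B = 38.64.
ε = (ΔQ_A/Q̄_A)/(ΔP_B/P̄_B) = (-630/3415.0)/(16.72/38.64) ≈ -0.426.
ε < 0: gasoline and cars are complements.

-0.426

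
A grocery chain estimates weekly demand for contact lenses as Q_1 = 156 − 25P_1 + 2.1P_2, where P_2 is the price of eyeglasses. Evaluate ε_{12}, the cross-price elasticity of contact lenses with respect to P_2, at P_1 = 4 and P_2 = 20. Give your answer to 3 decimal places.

At P_1 = 4 and P_2 = 20: Q_1 = 98.
∂Q_1/∂P_2 = 2.1.
ε = (∂Q_1/∂P_2)(P_2/Q_1) = 2.1 × (20/98) ≈ 0.429.

0.429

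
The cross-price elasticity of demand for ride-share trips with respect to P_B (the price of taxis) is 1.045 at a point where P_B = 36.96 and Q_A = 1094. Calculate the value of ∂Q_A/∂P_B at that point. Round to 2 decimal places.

30.93

ε = (∂Q_A/∂P_B)·(P_B/Q_A) ⇒ ∂Q_A/∂P_B = ε·Q_A/P_B = 1.045 × 1094/36.96 ≈ 30.93.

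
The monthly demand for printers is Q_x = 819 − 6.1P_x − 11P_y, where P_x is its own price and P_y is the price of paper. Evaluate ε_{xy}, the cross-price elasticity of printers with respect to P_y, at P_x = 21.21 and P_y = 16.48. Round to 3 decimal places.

-0.357

At P_x = 21.21 and P_y = 16.48: Q_x = 508.339.
∂Q_x/∂P_y = -11.
ε = (∂Q_x/∂P_y)(P_y/Q_x) = -11 × (16.48/508.339) ≈ -0.357.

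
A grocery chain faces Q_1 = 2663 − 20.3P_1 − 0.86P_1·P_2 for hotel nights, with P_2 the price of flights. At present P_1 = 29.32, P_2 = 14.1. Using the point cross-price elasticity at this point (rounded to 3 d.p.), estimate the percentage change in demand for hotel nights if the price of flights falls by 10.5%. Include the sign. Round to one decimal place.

At P_1 = 29.32, P_2 = 14.1: Q_1 = 1712.270.
∂Q_1/∂P_2 = -0.86P_1 = -25.2152.
ε = (∂Q_1/∂P_2)(P_2/Q_1) = -25.2152 × 14.1/1712.270 ≈ -0.208.
%ΔQ_1 ≈ ε × %ΔP_2 = -0.208 × (-10.5%) = 2.2%.

2.2%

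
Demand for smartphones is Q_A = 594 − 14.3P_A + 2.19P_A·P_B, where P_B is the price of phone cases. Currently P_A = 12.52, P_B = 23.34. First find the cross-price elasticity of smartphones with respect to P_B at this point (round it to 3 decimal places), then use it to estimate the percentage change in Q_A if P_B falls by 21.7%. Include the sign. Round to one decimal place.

At P_A = 12.52, P_B = 23.34: Q_A = 1054.919.
∂Q_A/∂P_B = 2.19P_A = 27.4188.
ε = (∂Q_A/∂P_B)(P_B/Q_A) = 27.4188 × 23.34/1054.919 ≈ 0.607.
%ΔQ_A ≈ ε × %ΔP_B = 0.607 × (-21.7%) = -13.2%.

-13.2%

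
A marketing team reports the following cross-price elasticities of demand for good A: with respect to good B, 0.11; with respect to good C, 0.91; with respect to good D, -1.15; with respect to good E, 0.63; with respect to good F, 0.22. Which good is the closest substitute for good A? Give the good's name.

Substitutes have ε > 0. Among the positive values, 0.91 (good C) is largest.

good C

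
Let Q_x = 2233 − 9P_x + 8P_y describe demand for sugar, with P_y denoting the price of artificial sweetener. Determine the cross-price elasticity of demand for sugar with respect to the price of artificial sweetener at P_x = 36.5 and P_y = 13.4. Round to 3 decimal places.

At P_x = 36.5 and P_y = 13.4: Q_x = 2011.7.
∂Q_x/∂P_y = 8.
ε = (∂Q_x/∂P_y)(P_y/Q_x) = 8 × (13.4/2011.7) ≈ 0.053.

0.053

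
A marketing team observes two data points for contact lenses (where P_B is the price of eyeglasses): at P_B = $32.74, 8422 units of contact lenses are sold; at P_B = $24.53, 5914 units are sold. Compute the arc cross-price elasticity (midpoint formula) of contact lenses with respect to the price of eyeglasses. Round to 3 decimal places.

ΔQ_A = 5914 − 8422 = -2508; ΔP_B = 24.53 − 32.74 = -8.21.
Midpoints: Q̄_A = 7168.0, P̄_B = 28.64.
ε = (ΔQ_A/Q̄_A)/(ΔP_B/P̄_B) = (-2508/7168.0)/(-8.21/28.64) ≈ 1.220.

1.220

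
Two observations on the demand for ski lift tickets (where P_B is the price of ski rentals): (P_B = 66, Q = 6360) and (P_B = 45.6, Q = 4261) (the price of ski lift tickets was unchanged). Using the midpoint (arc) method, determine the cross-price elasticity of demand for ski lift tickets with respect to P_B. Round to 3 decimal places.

ΔQ_A = 4261 − 6360 = -2099; ΔP_B = 45.6 − 66 = -20.4.
Midpoints: Q̄_A = 5310.5, P̄_B = 55.80.
ε = (ΔQ_A/Q̄_A)/(ΔP_B/P̄_B) = (-2099/5310.5)/(-20.4/55.80) ≈ 1.081.

1.081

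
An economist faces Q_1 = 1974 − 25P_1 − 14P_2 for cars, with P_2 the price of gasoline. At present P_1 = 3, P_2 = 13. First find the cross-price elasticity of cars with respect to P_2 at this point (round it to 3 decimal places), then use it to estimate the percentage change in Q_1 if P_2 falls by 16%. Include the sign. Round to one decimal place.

At P_1 = 3, P_2 = 13: Q_1 = 1717.
∂Q_1/∂P_2 = -14.
ε = (∂Q_1/∂P_2)(P_2/Q_1) = -14.0000 × 13/1717 ≈ -0.106.
%ΔQ_1 ≈ ε × %ΔP_2 = -0.106 × (-16%) = 1.7%.

1.7%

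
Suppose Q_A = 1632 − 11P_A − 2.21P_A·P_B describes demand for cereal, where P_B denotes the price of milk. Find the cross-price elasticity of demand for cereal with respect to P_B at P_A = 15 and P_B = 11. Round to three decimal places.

-0.331

At P_A = 15 and P_B = 11: Q_A = 1102.35.
∂Q_A/∂P_B = -2.21P_A = -2.21(15) = -33.1500.
ε = (∂Q_A/∂P_B)(P_B/Q_A) = -33.1500 × (11/1102.35) ≈ -0.331.
ε < 0: complements.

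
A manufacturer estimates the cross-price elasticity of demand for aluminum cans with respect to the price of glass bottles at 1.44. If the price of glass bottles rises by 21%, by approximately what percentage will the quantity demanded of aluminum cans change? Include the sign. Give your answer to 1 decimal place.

%ΔQ ≈ ε × %ΔP of glass bottles = 1.44 × (21%) = 30.2%.

30.2%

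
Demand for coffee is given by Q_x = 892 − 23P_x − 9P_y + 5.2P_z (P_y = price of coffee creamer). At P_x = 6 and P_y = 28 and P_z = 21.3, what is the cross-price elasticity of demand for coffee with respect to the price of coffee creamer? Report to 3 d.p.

At P_x = 6 and P_y = 28 and P_z = 21.3: Q_x = 612.76.
∂Q_x/∂P_y = -9.
ε = (∂Q_x/∂P_y)(P_y/Q_x) = -9 × (28/612.76) ≈ -0.411.

-0.411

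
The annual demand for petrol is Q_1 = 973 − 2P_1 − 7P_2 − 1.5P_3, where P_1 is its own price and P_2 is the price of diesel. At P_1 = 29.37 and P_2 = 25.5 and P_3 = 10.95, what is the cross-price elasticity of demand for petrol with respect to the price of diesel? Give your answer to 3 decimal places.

-0.248

At P_1 = 29.37 and P_2 = 25.5 and P_3 = 10.95: Q_1 = 719.335.
∂Q_1/∂P_2 = -7.
ε = (∂Q_1/∂P_2)(P_2/Q_1) = -7 × (25.5/719.335) ≈ -0.248.
Since ε < 0, petrol and diesel are complements.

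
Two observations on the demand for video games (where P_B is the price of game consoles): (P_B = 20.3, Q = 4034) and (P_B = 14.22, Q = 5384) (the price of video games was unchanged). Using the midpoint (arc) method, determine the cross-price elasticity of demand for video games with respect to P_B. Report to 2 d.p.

-0.81

ΔQ_A = 5384 − 4034 = 1350; ΔP_B = 14.22 − 20.3 = -6.08.
Midpoints: Q̄_A = 4709.0, P̄_B = 17.26.
ε = (ΔQ_A/Q̄_A)/(ΔP_B/P̄_B) = (1350/4709.0)/(-6.08/17.26) ≈ -0.81.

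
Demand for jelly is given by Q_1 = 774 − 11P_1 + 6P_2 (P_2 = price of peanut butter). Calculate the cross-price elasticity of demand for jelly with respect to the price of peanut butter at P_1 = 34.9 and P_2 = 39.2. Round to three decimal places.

At P_1 = 34.9 and P_2 = 39.2: Q_1 = 625.3.
∂Q_1/∂P_2 = 6.
ε = (∂Q_1/∂P_2)(P_2/Q_1) = 6 × (39.2/625.3) ≈ 0.376.

0.376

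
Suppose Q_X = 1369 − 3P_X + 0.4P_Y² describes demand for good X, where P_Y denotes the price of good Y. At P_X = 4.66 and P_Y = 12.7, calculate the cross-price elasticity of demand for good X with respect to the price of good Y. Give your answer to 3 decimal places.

At P_X = 4.66 and P_Y = 12.7: Q_X = 1419.536.
∂Q_X/∂P_Y = 0.8P_Y = 0.8(12.7) = 10.1600.
ε = (∂Q_X/∂P_Y)(P_Y/Q_X) = 10.1600 × (12.7/1419.536) ≈ 0.091.

0.091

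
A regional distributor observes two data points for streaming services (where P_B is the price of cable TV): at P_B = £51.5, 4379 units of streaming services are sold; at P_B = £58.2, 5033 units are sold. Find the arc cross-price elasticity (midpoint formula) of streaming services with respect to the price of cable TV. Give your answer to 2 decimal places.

ΔQ_A = 5033 − 4379 = 654; ΔP_B = 58.2 − 51.5 = 6.7.
Midpoints: Q̄_A = 4706.0, P̄_B = 54.85.
ε = (ΔQ_A/Q̄_A)/(ΔP_B/P̄_B) = (654/4706.0)/(6.7/54.85) ≈ 1.14.
ε > 0: streaming services and cable TV are substitutes.

1.14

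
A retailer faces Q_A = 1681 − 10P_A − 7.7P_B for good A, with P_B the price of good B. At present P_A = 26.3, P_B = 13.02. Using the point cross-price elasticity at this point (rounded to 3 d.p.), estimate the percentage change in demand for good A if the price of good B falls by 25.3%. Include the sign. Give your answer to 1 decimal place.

At P_A = 26.3, P_B = 13.02: Q_A = 1317.746.
∂Q_A/∂P_B = -7.7.
ε = (∂Q_A/∂P_B)(P_B/Q_A) = -7.7000 × 13.02/1317.746 ≈ -0.076.
%ΔQ_A ≈ ε × %ΔP_B = -0.076 × (-25.3%) = 1.9%.

1.9%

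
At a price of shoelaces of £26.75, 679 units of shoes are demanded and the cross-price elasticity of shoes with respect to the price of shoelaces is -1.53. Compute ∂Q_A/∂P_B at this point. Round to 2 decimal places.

ε = (∂Q_A/∂P_B)·(P_B/Q_A) ⇒ ∂Q_A/∂P_B = ε·Q_A/P_B = -1.53 × 679/26.75 ≈ -38.84.

-38.84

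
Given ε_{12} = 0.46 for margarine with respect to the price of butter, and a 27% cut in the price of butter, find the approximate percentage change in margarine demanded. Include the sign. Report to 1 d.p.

-12.4%

%ΔQ ≈ ε × %ΔP of butter = 0.46 × (-27%) = -12.4%.
Demand for margarine falls by about 12.4%.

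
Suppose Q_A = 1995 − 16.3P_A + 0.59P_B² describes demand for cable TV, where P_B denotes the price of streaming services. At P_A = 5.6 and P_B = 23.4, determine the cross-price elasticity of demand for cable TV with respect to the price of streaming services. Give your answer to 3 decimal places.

0.290

At P_A = 5.6 and P_B = 23.4: Q_A = 2226.780.
∂Q_A/∂P_B = 1.18P_B = 1.18(23.4) = 27.6120.
ε = (∂Q_A/∂P_B)(P_B/Q_A) = 27.6120 × (23.4/2226.780) ≈ 0.290.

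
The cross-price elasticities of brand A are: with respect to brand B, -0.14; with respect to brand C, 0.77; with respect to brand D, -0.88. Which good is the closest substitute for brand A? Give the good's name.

brand C

Substitutes have ε > 0. Among the positive values, 0.77 (brand C) is largest.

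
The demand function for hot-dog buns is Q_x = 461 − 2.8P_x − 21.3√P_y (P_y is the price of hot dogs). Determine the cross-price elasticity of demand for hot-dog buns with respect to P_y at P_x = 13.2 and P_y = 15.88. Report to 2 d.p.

-0.13

At P_x = 13.2 and P_y = 15.88: Q_x = 339.160.
∂Q_x/∂P_y = -21.3/(2√P_y) = -21.3/(2√15.88) = -2.6725.
ε = (∂Q_x/∂P_y)(P_y/Q_x) = -2.6725 × (15.88/339.160) ≈ -0.13.
ε < 0: complements.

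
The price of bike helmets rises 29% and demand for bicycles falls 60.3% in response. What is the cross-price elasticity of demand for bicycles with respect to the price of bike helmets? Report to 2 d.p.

ε = (%ΔQ of bicycles) / (%ΔP of bike helmets) = (-60.3%) / (29%) ≈ -2.08.
Negative cross-price elasticity: complements.

-2.08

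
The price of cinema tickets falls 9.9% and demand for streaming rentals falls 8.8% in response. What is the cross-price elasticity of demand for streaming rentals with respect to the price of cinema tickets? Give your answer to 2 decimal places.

0.89

ε = (%ΔQ of streaming rentals) / (%ΔP of cinema tickets) = (-8.8%) / (-9.9%) ≈ 0.89.
Positive cross-price elasticity: substitutes.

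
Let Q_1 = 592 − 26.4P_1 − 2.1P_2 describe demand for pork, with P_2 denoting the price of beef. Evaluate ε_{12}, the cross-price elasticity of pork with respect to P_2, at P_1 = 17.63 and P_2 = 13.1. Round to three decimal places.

-0.278

At P_1 = 17.63 and P_2 = 13.1: Q_1 = 99.058.
∂Q_1/∂P_2 = -2.1.
ε = (∂Q_1/∂P_2)(P_2/Q_1) = -2.1 × (13.1/99.058) ≈ -0.278.
Since ε < 0, pork and beef are complements.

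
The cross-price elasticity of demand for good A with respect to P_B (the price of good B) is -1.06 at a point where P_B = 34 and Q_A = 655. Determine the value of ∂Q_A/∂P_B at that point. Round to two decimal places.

-20.42

ε = (∂Q_A/∂P_B)·(P_B/Q_A) ⇒ ∂Q_A/∂P_B = ε·Q_A/P_B = -1.06 × 655/34 ≈ -20.42.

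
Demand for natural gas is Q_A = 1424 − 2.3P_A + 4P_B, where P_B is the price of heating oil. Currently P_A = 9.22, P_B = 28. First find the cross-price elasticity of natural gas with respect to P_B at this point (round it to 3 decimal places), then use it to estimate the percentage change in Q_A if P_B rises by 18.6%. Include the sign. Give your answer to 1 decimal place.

1.4%

At P_A = 9.22, P_B = 28: Q_A = 1514.794.
∂Q_A/∂P_B = 4.
ε = (∂Q_A/∂P_B)(P_B/Q_A) = 4.0000 × 28/1514.794 ≈ 0.074.
%ΔQ_A ≈ ε × %ΔP_B = 0.074 × (18.6%) = 1.4%.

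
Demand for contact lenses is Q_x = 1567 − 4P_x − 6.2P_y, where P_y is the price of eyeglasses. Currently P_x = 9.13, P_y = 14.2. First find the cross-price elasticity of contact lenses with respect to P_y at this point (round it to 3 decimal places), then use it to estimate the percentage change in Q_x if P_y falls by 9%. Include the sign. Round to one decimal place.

At P_x = 9.13, P_y = 14.2: Q_x = 1442.44.
∂Q_x/∂P_y = -6.2.
ε = (∂Q_x/∂P_y)(P_y/Q_x) = -6.2000 × 14.2/1442.44 ≈ -0.061.
%ΔQ_x ≈ ε × %ΔP_y = -0.061 × (-9%) = 0.5%.

0.5%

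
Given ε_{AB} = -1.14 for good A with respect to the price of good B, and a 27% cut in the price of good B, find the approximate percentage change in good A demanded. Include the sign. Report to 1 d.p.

30.8%

%ΔQ ≈ ε × %ΔP of good B = -1.14 × (-27%) = 30.8%.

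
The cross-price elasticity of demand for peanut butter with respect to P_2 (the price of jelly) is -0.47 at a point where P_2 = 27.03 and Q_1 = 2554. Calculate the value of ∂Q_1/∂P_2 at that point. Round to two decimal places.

-44.41

ε = (∂Q_1/∂P_2)·(P_2/Q_1) ⇒ ∂Q_1/∂P_2 = ε·Q_1/P_2 = -0.47 × 2554/27.03 ≈ -44.41.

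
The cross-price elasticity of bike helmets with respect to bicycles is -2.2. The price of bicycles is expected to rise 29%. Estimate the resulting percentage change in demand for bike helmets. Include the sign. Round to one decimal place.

%ΔQ ≈ ε × %ΔP of bicycles = -2.2 × (29%) = -63.8%.

-63.8%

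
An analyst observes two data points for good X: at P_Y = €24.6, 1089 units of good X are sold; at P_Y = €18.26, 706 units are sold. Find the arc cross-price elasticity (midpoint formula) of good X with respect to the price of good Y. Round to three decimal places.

ΔQ_X = 706 − 1089 = -383; ΔP_Y = 18.26 − 24.6 = -6.34.
Midpoints: Q̄_X = 897.5, P̄_Y = 21.43.
ε = (ΔQ_X/Q̄_X)/(ΔP_Y/P̄_Y) = (-383/897.5)/(-6.34/21.43) ≈ 1.442.

1.442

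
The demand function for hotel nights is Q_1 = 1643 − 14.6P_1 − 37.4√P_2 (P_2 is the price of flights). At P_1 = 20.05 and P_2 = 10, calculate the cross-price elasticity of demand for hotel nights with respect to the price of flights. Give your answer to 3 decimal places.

-0.048

At P_1 = 20.05 and P_2 = 10: Q_1 = 1232.001.
∂Q_1/∂P_2 = -37.4/(2√P_2) = -37.4/(2√10) = -5.9135.
ε = (∂Q_1/∂P_2)(P_2/Q_1) = -5.9135 × (10/1232.001) ≈ -0.048.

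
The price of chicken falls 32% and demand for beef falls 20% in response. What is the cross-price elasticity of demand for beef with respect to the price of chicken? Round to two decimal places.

ε = (%ΔQ of beef) / (%ΔP of chicken) = (-20%) / (-32%) ≈ 0.63.
Positive cross-price elasticity: substitutes.

0.63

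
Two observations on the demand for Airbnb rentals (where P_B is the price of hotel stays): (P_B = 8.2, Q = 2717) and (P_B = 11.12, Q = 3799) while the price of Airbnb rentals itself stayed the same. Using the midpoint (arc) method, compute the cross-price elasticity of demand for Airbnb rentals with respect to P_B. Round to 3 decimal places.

1.099

ΔQ_A = 3799 − 2717 = 1082; ΔP_B = 11.12 − 8.2 = 2.92.
Midpoints: Q̄_A = 3258.0, P̄_B = 9.66.
ε = (ΔQ_A/Q̄_A)/(ΔP_B/P̄_B) = (1082/3258.0)/(2.92/9.66) ≈ 1.099.
ε > 0: Airbnb rentals and hotel stays are substitutes.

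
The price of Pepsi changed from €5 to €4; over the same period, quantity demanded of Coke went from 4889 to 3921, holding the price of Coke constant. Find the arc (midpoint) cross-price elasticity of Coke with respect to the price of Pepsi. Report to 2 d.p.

0.99

ΔQ_A = 3921 − 4889 = -968; ΔP_B = 4 − 5 = -1.
Midpoints: Q̄_A = 4405.0, P̄_B = 4.50.
ε = (ΔQ_A/Q̄_A)/(ΔP_B/P̄_B) = (-968/4405.0)/(-1/4.50) ≈ 0.99.
ε > 0: Coke and Pepsi are substitutes.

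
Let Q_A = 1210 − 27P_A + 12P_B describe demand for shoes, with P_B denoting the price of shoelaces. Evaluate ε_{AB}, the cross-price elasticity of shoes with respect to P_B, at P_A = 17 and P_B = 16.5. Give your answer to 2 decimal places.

At P_A = 17 and P_B = 16.5: Q_A = 949.
∂Q_A/∂P_B = 12.
ε = (∂Q_A/∂P_B)(P_B/Q_A) = 12 × (16.5/949) ≈ 0.21.

0.21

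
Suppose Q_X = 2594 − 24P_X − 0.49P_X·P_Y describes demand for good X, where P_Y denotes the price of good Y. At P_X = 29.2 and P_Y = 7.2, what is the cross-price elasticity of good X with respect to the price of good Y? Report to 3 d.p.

At P_X = 29.2 and P_Y = 7.2: Q_X = 1790.182.
∂Q_X/∂P_Y = -0.49P_X = -0.49(29.2) = -14.3080.
ε = (∂Q_X/∂P_Y)(P_Y/Q_X) = -14.3080 × (7.2/1790.182) ≈ -0.058.

-0.058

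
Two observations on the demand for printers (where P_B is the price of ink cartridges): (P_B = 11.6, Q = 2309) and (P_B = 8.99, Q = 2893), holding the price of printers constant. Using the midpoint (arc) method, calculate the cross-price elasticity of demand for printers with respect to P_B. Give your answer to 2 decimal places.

-0.89

ΔQ_A = 2893 − 2309 = 584; ΔP_B = 8.99 − 11.6 = -2.61.
Midpoints: Q̄_A = 2601.0, P̄_B = 10.29.
ε = (ΔQ_A/Q̄_A)/(ΔP_B/P̄_B) = (584/2601.0)/(-2.61/10.29) ≈ -0.89.
ε < 0: printers and ink cartridges are complements.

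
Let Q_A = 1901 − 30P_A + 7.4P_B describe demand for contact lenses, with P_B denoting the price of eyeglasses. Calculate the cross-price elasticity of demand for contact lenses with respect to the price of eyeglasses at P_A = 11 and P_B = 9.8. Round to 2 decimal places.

At P_A = 11 and P_B = 9.8: Q_A = 1643.52.
∂Q_A/∂P_B = 7.4.
ε = (∂Q_A/∂P_B)(P_B/Q_A) = 7.4 × (9.8/1643.52) ≈ 0.04.
Since ε > 0, contact lenses and eyeglasses are substitutes.

0.04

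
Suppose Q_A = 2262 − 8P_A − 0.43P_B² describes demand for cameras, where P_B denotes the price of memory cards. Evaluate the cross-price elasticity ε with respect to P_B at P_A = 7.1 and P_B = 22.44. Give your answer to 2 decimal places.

At P_A = 7.1 and P_B = 22.44: Q_A = 1988.672.
∂Q_A/∂P_B = -0.86P_B = -0.86(22.44) = -19.2984.
ε = (∂Q_A/∂P_B)(P_B/Q_A) = -19.2984 × (22.44/1988.672) ≈ -0.22.

-0.22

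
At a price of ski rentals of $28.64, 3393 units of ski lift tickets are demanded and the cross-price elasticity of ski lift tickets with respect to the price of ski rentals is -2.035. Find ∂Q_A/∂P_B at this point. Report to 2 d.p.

ε = (∂Q_A/∂P_B)·(P_B/Q_A) ⇒ ∂Q_A/∂P_B = ε·Q_A/P_B = -2.035 × 3393/28.64 ≈ -241.09.

-241.09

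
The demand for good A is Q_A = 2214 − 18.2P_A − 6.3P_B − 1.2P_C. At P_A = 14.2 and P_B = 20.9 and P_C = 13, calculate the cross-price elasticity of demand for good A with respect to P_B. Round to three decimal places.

At P_A = 14.2 and P_B = 20.9 and P_C = 13: Q_A = 1808.29.
∂Q_A/∂P_B = -6.3.
ε = (∂Q_A/∂P_B)(P_B/Q_A) = -6.3 × (20.9/1808.29) ≈ -0.073.
Since ε < 0, good A and good B are complements.

-0.073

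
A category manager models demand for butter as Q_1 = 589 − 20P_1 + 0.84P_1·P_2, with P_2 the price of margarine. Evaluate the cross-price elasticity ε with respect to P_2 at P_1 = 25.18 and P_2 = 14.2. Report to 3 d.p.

At P_1 = 25.18 and P_2 = 14.2: Q_1 = 385.747.
∂Q_1/∂P_2 = 0.84P_1 = 0.84(25.18) = 21.1512.
ε = (∂Q_1/∂P_2)(P_2/Q_1) = 21.1512 × (14.2/385.747) ≈ 0.779.

0.779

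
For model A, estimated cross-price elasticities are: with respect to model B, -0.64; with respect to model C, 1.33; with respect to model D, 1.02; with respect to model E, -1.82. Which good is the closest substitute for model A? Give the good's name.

model C

Substitutes have ε > 0. Among the positive values, 1.33 (model C) is largest.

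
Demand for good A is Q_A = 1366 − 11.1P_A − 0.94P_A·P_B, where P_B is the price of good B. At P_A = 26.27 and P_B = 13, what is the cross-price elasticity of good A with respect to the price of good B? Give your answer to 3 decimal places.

At P_A = 26.27 and P_B = 13: Q_A = 753.384.
∂Q_A/∂P_B = -0.94P_A = -0.94(26.27) = -24.6938.
ε = (∂Q_A/∂P_B)(P_B/Q_A) = -24.6938 × (13/753.384) ≈ -0.426.

-0.426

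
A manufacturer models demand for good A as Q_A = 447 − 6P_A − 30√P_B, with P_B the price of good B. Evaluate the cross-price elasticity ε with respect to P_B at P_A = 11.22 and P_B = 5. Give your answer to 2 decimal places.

-0.11

At P_A = 11.22 and P_B = 5: Q_A = 312.598.
∂Q_A/∂P_B = -30/(2√P_B) = -30/(2√5) = -6.7082.
ε = (∂Q_A/∂P_B)(P_B/Q_A) = -6.7082 × (5/312.598) ≈ -0.11.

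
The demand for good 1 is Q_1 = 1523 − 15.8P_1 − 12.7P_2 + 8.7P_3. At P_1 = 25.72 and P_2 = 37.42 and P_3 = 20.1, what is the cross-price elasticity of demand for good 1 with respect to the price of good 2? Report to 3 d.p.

-0.582

At P_1 = 25.72 and P_2 = 37.42 and P_3 = 20.1: Q_1 = 816.26.
∂Q_1/∂P_2 = -12.7.
ε = (∂Q_1/∂P_2)(P_2/Q_1) = -12.7 × (37.42/816.26) ≈ -0.582.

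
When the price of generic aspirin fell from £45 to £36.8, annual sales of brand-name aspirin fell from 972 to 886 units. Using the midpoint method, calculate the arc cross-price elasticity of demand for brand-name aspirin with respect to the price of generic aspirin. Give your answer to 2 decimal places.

ΔQ_A = 886 − 972 = -86; ΔP_B = 36.8 − 45 = -8.2.
Midpoints: Q̄_A = 929.0, P̄_B = 40.90.
ε = (ΔQ_A/Q̄_A)/(ΔP_B/P̄_B) = (-86/929.0)/(-8.2/40.90) ≈ 0.46.

0.46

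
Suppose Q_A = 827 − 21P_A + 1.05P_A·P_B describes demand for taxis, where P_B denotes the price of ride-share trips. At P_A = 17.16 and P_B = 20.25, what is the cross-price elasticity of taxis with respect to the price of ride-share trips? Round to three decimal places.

At P_A = 17.16 and P_B = 20.25: Q_A = 831.505.
∂Q_A/∂P_B = 1.05P_A = 1.05(17.16) = 18.0180.
ε = (∂Q_A/∂P_B)(P_B/Q_A) = 18.0180 × (20.25/831.505) ≈ 0.439.

0.439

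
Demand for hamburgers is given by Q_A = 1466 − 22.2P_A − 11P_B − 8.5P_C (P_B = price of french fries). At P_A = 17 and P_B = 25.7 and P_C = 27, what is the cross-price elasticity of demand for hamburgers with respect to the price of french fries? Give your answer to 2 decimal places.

-0.49

At P_A = 17 and P_B = 25.7 and P_C = 27: Q_A = 576.4.
∂Q_A/∂P_B = -11.
ε = (∂Q_A/∂P_B)(P_B/Q_A) = -11 × (25.7/576.4) ≈ -0.49.
Since ε < 0, hamburgers and french fries are complements.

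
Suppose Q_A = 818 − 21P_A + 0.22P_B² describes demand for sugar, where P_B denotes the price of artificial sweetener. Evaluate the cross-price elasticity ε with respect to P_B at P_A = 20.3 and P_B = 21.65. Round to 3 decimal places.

At P_A = 20.3 and P_B = 21.65: Q_A = 494.819.
∂Q_A/∂P_B = 0.44P_B = 0.44(21.65) = 9.5260.
ε = (∂Q_A/∂P_B)(P_B/Q_A) = 9.5260 × (21.65/494.819) ≈ 0.417.
ε > 0: substitutes.

0.417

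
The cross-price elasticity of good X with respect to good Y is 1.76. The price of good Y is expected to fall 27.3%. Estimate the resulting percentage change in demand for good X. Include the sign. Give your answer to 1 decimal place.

%ΔQ ≈ ε × %ΔP of good Y = 1.76 × (-27.3%) = -48.0%.
Demand for good X falls by about 48.0%.

-48.0%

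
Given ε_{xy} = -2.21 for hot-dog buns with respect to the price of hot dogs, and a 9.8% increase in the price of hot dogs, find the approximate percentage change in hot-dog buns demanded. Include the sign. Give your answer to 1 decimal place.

%ΔQ ≈ ε × %ΔP of hot dogs = -2.21 × (9.8%) = -21.7%.
Demand for hot-dog buns falls by about 21.7%.

-21.7%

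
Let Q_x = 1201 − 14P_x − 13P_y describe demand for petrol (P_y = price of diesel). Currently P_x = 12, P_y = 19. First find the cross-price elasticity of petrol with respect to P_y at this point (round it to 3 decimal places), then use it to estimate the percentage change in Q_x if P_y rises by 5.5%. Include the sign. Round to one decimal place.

-1.7%

At P_x = 12, P_y = 19: Q_x = 786.
∂Q_x/∂P_y = -13.
ε = (∂Q_x/∂P_y)(P_y/Q_x) = -13.0000 × 19/786 ≈ -0.314.
%ΔQ_x ≈ ε × %ΔP_y = -0.314 × (5.5%) = -1.7%.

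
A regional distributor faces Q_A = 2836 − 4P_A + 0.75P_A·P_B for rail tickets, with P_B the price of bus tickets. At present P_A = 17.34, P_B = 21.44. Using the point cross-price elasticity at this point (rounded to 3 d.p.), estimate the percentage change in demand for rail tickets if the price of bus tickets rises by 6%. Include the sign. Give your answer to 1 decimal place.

At P_A = 17.34, P_B = 21.44: Q_A = 3045.467.
∂Q_A/∂P_B = 0.75P_A = 13.0050.
ε = (∂Q_A/∂P_B)(P_B/Q_A) = 13.0050 × 21.44/3045.467 ≈ 0.092.
%ΔQ_A ≈ ε × %ΔP_B = 0.092 × (6%) = 0.6%.

0.6%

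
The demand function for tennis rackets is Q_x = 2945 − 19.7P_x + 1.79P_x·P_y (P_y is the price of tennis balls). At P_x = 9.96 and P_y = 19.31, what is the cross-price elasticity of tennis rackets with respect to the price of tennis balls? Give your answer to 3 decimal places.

At P_x = 9.96 and P_y = 19.31: Q_x = 3093.054.
∂Q_x/∂P_y = 1.79P_x = 1.79(9.96) = 17.8284.
ε = (∂Q_x/∂P_y)(P_y/Q_x) = 17.8284 × (19.31/3093.054) ≈ 0.111.
ε > 0: substitutes.

0.111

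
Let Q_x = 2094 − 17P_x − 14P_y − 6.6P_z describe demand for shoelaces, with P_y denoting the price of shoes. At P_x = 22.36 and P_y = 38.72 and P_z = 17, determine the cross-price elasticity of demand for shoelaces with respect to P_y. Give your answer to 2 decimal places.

-0.51

At P_x = 22.36 and P_y = 38.72 and P_z = 17: Q_x = 1059.6.
∂Q_x/∂P_y = -14.
ε = (∂Q_x/∂P_y)(P_y/Q_x) = -14 × (38.72/1059.6) ≈ -0.51.
Since ε < 0, shoelaces and shoes are complements.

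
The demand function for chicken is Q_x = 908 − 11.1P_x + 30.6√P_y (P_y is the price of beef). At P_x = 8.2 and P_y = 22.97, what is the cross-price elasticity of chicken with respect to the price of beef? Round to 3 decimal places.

At P_x = 8.2 and P_y = 22.97: Q_x = 963.637.
∂Q_x/∂P_y = 30.6/(2√P_y) = 30.6/(2√22.97) = 3.1924.
ε = (∂Q_x/∂P_y)(P_y/Q_x) = 3.1924 × (22.97/963.637) ≈ 0.076.
ε > 0: substitutes.

0.076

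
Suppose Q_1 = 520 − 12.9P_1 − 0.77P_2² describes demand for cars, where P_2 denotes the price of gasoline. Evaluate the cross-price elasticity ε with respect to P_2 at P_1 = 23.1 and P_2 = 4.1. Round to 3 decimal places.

-0.124

At P_1 = 23.1 and P_2 = 4.1: Q_1 = 209.066.
∂Q_1/∂P_2 = -1.54P_2 = -1.54(4.1) = -6.3140.
ε = (∂Q_1/∂P_2)(P_2/Q_1) = -6.3140 × (4.1/209.066) ≈ -0.124.
ε < 0: complements.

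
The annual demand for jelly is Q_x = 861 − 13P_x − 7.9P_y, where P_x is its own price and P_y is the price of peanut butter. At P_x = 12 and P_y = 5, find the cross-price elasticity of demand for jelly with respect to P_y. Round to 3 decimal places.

At P_x = 12 and P_y = 5: Q_x = 665.5.
∂Q_x/∂P_y = -7.9.
ε = (∂Q_x/∂P_y)(P_y/Q_x) = -7.9 × (5/665.5) ≈ -0.059.
Since ε < 0, jelly and peanut butter are complements.

-0.059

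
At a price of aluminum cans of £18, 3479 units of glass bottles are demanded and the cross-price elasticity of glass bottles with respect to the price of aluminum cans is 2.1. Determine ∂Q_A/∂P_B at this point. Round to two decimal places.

ε = (∂Q_A/∂P_B)·(P_B/Q_A) ⇒ ∂Q_A/∂P_B = ε·Q_A/P_B = 2.1 × 3479/18 ≈ 405.88.

405.88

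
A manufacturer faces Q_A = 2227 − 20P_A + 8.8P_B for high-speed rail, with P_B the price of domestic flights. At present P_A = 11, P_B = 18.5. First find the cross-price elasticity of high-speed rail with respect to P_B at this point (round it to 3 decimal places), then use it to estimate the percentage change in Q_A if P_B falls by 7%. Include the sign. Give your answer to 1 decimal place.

-0.5%

At P_A = 11, P_B = 18.5: Q_A = 2169.8.
∂Q_A/∂P_B = 8.8.
ε = (∂Q_A/∂P_B)(P_B/Q_A) = 8.8000 × 18.5/2169.8 ≈ 0.075.
%ΔQ_A ≈ ε × %ΔP_B = 0.075 × (-7%) = -0.5%.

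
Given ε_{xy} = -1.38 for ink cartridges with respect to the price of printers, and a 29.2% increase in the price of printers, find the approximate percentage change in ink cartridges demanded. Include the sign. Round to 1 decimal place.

%ΔQ ≈ ε × %ΔP of printers = -1.38 × (29.2%) = -40.3%.

-40.3%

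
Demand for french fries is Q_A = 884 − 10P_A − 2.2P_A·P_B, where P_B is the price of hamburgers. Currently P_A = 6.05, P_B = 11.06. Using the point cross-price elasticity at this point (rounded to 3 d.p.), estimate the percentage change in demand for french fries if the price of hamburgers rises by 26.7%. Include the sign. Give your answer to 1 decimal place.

At P_A = 6.05, P_B = 11.06: Q_A = 676.291.
∂Q_A/∂P_B = -2.2P_A = -13.3100.
ε = (∂Q_A/∂P_B)(P_B/Q_A) = -13.3100 × 11.06/676.291 ≈ -0.218.
%ΔQ_A ≈ ε × %ΔP_B = -0.218 × (26.7%) = -5.8%.

-5.8%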